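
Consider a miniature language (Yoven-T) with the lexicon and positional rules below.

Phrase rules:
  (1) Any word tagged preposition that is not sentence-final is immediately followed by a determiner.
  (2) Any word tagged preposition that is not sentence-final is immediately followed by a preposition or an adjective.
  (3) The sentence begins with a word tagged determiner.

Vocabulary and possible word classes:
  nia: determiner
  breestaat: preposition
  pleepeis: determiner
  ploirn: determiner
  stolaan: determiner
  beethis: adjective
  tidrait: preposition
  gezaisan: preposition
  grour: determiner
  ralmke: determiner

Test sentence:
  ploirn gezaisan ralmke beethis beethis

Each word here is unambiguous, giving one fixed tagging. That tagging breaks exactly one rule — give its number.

Fixed tagging: determiner preposition determiner adjective adjective.
Checking each rule: R1 ok, R2 fails, R3 ok.
Only rule 2 fails.

2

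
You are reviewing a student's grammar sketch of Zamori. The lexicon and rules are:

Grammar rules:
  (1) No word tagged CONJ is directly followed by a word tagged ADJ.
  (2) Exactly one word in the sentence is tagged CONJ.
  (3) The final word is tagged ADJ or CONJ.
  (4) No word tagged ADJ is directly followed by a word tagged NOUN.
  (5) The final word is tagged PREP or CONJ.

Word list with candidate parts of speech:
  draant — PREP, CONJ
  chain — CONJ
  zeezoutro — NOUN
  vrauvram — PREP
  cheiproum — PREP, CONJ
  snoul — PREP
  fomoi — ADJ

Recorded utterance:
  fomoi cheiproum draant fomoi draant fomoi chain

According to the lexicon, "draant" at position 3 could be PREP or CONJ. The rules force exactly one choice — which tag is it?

PREP

Candidates per position — 1:fomoi {ADJ}; 2:cheiproum {PREP,CONJ}; 3:draant {PREP,CONJ}; 4:fomoi {ADJ}; 5:draant {PREP,CONJ}; 6:fomoi {ADJ}; 7:chain {CONJ}.
Position 2: CONJ is ruled out by rule 2; that leaves PREP.
Position 3: CONJ is ruled out by rule 1; that leaves PREP.
Position 5: CONJ is ruled out by rule 1; that leaves PREP.
So the tagging must be: ADJ PREP PREP ADJ PREP ADJ CONJ.
Rule-by-rule: rule 1 ✓; rule 2 ✓; rule 3 ✓; rule 4 ✓; rule 5 ✓.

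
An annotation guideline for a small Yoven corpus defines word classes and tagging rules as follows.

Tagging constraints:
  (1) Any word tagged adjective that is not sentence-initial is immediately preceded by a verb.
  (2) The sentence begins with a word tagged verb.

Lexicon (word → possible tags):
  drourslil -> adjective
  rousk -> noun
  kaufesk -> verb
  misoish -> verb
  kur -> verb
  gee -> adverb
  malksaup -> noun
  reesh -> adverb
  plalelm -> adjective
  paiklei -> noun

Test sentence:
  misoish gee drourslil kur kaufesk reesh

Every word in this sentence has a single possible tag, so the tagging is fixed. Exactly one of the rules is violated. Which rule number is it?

1

Fixed tagging: verb adverb adjective verb verb adverb.
Rule check: R1 ✗, R2 ✓.
Only rule 1 fails.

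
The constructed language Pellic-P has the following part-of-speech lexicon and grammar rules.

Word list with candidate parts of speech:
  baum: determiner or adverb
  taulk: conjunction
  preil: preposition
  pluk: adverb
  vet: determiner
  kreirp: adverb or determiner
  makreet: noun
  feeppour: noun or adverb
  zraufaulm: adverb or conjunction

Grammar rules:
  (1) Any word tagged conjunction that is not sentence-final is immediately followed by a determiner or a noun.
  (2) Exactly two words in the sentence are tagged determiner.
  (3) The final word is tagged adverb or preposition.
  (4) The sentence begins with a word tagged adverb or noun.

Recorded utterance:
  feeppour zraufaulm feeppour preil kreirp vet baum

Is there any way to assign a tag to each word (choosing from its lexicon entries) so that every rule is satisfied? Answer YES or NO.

Candidates per position — 1:feeppour {noun,adverb}; 2:zraufaulm {adverb,conjunction}; 3:feeppour {noun,adverb}; 4:preil {preposition}; 5:kreirp {adverb,determiner}; 6:vet {determiner}; 7:baum {determiner,adverb}.
One satisfying assignment: noun adverb noun preposition determiner determiner adverb.
Check: rule 1 satisfied; rule 2 satisfied; rule 3 satisfied; rule 4 satisfied.

YES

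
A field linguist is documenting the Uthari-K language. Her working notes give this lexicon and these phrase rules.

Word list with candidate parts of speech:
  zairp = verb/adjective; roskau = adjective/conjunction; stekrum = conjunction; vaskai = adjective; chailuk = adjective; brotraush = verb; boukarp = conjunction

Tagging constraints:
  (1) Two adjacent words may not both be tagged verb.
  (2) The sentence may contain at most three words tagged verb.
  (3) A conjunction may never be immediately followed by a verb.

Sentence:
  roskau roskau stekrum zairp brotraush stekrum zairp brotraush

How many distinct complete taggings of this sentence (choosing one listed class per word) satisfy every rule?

4

Candidates per position — 1:roskau {adjective,conjunction}; 2:roskau {adjective,conjunction}; 3:stekrum {conjunction}; 4:zairp {verb,adjective}; 5:brotraush {verb}; 6:stekrum {conjunction}; 7:zairp {verb,adjective}; 8:brotraush {verb}.
There are 16 candidate sequences in total.
The sequences that satisfy every rule: adjective adjective conjunction adjective verb conjunction adjective verb; adjective conjunction conjunction adjective verb conjunction adjective verb; conjunction adjective conjunction adjective verb conjunction adjective verb; conjunction conjunction conjunction adjective verb conjunction adjective verb.
Count = 4.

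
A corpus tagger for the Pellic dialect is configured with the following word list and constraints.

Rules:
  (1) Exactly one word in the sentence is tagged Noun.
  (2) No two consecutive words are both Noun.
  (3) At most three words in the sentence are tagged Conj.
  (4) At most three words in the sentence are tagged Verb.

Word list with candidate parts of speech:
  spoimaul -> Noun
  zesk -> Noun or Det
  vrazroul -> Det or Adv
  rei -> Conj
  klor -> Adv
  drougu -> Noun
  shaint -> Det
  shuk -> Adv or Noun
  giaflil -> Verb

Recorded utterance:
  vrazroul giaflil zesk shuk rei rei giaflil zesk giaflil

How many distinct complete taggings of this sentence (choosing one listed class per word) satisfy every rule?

Candidates per position — 1:vrazroul {Det,Adv}; 2:giaflil {Verb}; 3:zesk {Noun,Det}; 4:shuk {Adv,Noun}; 5:rei {Conj}; 6:rei {Conj}; 7:giaflil {Verb}; 8:zesk {Noun,Det}; 9:giaflil {Verb}.
There are 16 candidate sequences in total.
Checking each against the rules leaves 6 sequences.
Count = 6.

6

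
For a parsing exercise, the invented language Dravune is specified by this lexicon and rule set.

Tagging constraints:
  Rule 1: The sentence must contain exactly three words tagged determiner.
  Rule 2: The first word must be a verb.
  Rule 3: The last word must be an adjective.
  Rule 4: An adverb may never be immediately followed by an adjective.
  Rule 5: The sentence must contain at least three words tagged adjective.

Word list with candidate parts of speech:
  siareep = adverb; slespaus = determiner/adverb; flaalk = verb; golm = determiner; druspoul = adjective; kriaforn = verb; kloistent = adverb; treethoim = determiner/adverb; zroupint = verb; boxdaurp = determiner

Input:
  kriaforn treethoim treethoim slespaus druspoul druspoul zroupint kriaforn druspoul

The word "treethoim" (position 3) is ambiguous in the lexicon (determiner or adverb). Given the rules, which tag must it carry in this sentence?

determiner

Candidates per position — 1:kriaforn {verb}; 2:treethoim {determiner,adverb}; 3:treethoim {determiner,adverb}; 4:slespaus {determiner,adverb}; 5:druspoul {adjective}; 6:druspoul {adjective}; 7:zroupint {verb}; 8:kriaforn {verb}; 9:druspoul {adjective}.
Position 2: adverb is ruled out by rule 1; that leaves determiner.
Position 3: adverb is ruled out by rule 1; that leaves determiner.
Position 4: adverb is ruled out by rule 1; that leaves determiner.
The unique satisfying tagging is: verb determiner determiner determiner adjective adjective verb verb adjective.
Checking: rule 1 holds; rule 2 holds; rule 3 holds; rule 4 holds; rule 5 holds.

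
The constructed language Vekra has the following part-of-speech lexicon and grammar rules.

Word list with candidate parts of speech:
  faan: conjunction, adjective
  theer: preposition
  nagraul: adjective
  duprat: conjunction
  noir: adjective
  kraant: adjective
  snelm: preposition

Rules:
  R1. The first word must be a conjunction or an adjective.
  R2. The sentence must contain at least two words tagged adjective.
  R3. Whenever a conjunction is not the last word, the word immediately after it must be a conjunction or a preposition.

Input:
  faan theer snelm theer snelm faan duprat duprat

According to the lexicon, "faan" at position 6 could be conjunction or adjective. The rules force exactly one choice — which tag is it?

adjective

Candidates per position — 1:faan {conjunction,adjective}; 2:theer {preposition}; 3:snelm {preposition}; 4:theer {preposition}; 5:snelm {preposition}; 6:faan {conjunction,adjective}; 7:duprat {conjunction}; 8:duprat {conjunction}.
At position 1, choosing conjunction makes rule 2 impossible to satisfy; hence adjective.
At position 6, choosing conjunction makes rule 2 impossible to satisfy; hence adjective.
So the tagging must be: adjective preposition preposition preposition preposition adjective conjunction conjunction.
Check: rule 1 holds; rule 2 holds; rule 3 holds.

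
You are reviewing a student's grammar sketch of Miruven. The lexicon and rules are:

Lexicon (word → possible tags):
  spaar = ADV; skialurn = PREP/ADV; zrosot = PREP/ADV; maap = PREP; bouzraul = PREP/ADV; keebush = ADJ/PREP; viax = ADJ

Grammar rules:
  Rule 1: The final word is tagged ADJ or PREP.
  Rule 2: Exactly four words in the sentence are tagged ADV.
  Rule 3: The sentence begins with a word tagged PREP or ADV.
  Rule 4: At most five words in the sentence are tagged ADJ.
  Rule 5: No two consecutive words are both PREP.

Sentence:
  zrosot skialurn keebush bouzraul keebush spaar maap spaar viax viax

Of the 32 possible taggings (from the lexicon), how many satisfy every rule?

Candidates per position — 1:zrosot {PREP,ADV}; 2:skialurn {PREP,ADV}; 3:keebush {ADJ,PREP}; 4:bouzraul {PREP,ADV}; 5:keebush {ADJ,PREP}; 6:spaar {ADV}; 7:maap {PREP}; 8:spaar {ADV}; 9:viax {ADJ}; 10:viax {ADJ}.
There are 32 candidate sequences in total.
Checking each against the rules leaves 7 sequences.
Count = 7.

7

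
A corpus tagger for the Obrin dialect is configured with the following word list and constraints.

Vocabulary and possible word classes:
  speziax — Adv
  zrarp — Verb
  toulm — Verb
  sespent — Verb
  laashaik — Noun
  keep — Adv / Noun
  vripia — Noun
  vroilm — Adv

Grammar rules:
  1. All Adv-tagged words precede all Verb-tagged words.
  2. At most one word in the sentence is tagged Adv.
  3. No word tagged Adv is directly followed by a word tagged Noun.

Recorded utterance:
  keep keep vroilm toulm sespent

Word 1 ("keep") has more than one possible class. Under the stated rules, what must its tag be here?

Noun

Candidates per position — 1:keep {Adv,Noun}; 2:keep {Adv,Noun}; 3:vroilm {Adv}; 4:toulm {Verb}; 5:sespent {Verb}.
At position 1, choosing Adv makes rule 2 impossible to satisfy; hence Noun.
At position 2, choosing Adv makes rule 2 impossible to satisfy; hence Noun.
The unique satisfying tagging is: Noun Noun Adv Verb Verb.
Check: rule 1 ✓; rule 2 ✓; rule 3 ✓.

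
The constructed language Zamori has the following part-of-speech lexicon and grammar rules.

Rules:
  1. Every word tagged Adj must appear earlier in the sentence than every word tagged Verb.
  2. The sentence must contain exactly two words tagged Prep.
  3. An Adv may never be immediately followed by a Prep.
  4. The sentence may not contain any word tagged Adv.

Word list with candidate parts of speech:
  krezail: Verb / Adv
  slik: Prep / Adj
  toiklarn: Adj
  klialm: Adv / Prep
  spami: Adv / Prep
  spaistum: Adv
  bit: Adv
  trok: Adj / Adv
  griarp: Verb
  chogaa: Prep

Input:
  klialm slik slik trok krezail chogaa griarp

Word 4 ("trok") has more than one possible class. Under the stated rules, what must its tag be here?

Candidates per position — 1:klialm {Adv,Prep}; 2:slik {Prep,Adj}; 3:slik {Prep,Adj}; 4:trok {Adj,Adv}; 5:krezail {Verb,Adv}; 6:chogaa {Prep}; 7:griarp {Verb}.
If word 1 were Adv, no tagging could satisfy rule 4; so word 1 is Prep.
If word 2 were Prep, no tagging could satisfy rule 2; so word 2 is Adj.
If word 3 were Prep, no tagging could satisfy rule 2; so word 3 is Adj.
If word 4 were Adv, no tagging could satisfy rule 4; so word 4 is Adj.
If word 5 were Adv, no tagging could satisfy rule 3; so word 5 is Verb.
The unique satisfying tagging is: Prep Adj Adj Adj Verb Prep Verb.
Check: rule 1 ✓; rule 2 ✓; rule 3 ✓; rule 4 ✓.

Adj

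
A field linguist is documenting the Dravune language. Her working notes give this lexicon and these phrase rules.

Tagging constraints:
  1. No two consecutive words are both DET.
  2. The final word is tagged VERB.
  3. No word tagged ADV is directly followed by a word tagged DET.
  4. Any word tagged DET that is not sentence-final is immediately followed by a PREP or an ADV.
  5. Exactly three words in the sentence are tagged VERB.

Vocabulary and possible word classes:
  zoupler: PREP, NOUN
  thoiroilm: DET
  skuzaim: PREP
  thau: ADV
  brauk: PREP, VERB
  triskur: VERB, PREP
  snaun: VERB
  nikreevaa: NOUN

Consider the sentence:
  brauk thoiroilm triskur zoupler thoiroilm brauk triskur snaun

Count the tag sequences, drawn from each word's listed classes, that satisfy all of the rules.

2

Candidates per position — 1:brauk {PREP,VERB}; 2:thoiroilm {DET}; 3:triskur {VERB,PREP}; 4:zoupler {PREP,NOUN}; 5:thoiroilm {DET}; 6:brauk {PREP,VERB}; 7:triskur {VERB,PREP}; 8:snaun {VERB}.
There are 32 candidate sequences in total.
The sequences that satisfy every rule: VERB DET PREP PREP DET PREP VERB VERB; VERB DET PREP NOUN DET PREP VERB VERB.
Count = 2.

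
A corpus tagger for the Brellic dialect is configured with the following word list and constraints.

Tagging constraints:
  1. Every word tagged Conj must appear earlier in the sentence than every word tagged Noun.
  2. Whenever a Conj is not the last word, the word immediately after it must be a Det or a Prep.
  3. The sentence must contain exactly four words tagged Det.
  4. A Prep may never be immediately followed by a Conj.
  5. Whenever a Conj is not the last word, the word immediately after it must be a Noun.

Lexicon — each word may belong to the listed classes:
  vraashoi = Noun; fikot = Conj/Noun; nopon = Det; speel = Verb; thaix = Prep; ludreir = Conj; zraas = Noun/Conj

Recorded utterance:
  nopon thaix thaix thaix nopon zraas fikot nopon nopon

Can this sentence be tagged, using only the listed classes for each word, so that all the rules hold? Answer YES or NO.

YES

Candidates per position — 1:nopon {Det}; 2:thaix {Prep}; 3:thaix {Prep}; 4:thaix {Prep}; 5:nopon {Det}; 6:zraas {Noun,Conj}; 7:fikot {Conj,Noun}; 8:nopon {Det}; 9:nopon {Det}.
One satisfying assignment: Det Prep Prep Prep Det Noun Noun Det Det.
Checking: rule 1 ok; rule 2 ok; rule 3 ok; rule 4 ok; rule 5 ok.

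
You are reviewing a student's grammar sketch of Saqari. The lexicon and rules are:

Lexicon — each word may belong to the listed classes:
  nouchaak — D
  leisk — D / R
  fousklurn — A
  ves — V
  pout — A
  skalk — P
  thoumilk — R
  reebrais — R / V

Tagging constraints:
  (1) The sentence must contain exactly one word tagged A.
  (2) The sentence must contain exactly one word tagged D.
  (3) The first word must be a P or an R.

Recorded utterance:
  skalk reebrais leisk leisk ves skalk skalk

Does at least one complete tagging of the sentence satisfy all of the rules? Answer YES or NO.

Candidates per position — 1:skalk {P}; 2:reebrais {R,V}; 3:leisk {D,R}; 4:leisk {D,R}; 5:ves {V}; 6:skalk {P}; 7:skalk {P}.
Rule 1 cannot be satisfied by any choice of tags from the lexicon.
So there is no consistent tagging.

NO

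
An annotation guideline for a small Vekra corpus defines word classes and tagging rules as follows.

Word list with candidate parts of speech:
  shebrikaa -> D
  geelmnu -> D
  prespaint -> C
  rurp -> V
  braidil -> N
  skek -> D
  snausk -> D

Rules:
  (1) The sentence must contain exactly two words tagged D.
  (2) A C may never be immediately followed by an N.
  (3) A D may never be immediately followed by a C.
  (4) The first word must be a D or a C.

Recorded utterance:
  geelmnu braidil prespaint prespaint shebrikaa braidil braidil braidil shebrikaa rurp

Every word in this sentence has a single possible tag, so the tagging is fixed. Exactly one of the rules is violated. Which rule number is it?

1

Fixed tagging: D N C C D N N N D V.
Rule check: R1 fails, R2 ok, R3 ok, R4 ok.
Only rule 1 fails.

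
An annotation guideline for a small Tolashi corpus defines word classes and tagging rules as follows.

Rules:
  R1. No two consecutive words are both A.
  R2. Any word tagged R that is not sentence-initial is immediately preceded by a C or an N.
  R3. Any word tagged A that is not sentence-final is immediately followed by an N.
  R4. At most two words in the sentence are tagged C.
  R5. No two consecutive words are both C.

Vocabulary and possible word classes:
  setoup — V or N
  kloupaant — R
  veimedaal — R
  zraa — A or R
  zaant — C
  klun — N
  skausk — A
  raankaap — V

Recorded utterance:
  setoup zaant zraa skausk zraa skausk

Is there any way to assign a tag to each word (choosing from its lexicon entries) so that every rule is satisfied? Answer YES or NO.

NO

Candidates per position — 1:setoup {V,N}; 2:zaant {C}; 3:zraa {A,R}; 4:skausk {A}; 5:zraa {A,R}; 6:skausk {A}.
Rule 3 cannot be satisfied by any choice of tags from the lexicon.
So there is no consistent tagging.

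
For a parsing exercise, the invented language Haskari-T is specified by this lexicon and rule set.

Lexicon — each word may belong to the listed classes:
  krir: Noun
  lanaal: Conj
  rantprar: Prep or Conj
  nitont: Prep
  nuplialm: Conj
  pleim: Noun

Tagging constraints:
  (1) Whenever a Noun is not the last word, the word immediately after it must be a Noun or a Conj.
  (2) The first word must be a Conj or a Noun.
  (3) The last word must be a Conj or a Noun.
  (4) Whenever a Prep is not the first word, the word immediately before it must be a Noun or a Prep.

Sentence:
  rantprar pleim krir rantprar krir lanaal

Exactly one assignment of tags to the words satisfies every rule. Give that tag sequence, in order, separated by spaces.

Conj Noun Noun Conj Noun Conj

Candidates per position — 1:rantprar {Prep,Conj}; 2:pleim {Noun}; 3:krir {Noun}; 4:rantprar {Prep,Conj}; 5:krir {Noun}; 6:lanaal {Conj}.
At position 1, choosing Prep makes rule 2 impossible to satisfy; hence Conj.
At position 4, choosing Prep makes rule 1 impossible to satisfy; hence Conj.
That leaves exactly one tagging: Conj Noun Noun Conj Noun Conj.
Checking: rule 1 ok; rule 2 ok; rule 3 ok; rule 4 ok.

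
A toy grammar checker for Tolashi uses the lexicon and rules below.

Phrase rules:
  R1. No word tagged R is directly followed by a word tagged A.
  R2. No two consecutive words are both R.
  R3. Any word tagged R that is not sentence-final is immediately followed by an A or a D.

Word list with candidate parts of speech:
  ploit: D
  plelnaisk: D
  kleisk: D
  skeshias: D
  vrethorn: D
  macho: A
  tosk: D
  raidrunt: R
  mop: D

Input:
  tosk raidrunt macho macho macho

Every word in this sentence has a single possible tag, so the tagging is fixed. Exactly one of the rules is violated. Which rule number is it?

1

Fixed tagging: D R A A A.
Rule check: R1 violated, R2 holds, R3 holds.
Only rule 1 fails.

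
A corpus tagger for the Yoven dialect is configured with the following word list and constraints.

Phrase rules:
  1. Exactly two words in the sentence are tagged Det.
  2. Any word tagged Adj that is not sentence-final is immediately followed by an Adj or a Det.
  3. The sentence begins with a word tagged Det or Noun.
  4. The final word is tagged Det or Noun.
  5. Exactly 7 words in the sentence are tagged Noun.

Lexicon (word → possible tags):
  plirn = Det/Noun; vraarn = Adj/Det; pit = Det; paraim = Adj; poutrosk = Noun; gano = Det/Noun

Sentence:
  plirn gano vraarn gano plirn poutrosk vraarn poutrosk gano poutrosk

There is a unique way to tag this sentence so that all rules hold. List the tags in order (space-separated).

Candidates per position — 1:plirn {Det,Noun}; 2:gano {Det,Noun}; 3:vraarn {Adj,Det}; 4:gano {Det,Noun}; 5:plirn {Det,Noun}; 6:poutrosk {Noun}; 7:vraarn {Adj,Det}; 8:poutrosk {Noun}; 9:gano {Det,Noun}; 10:poutrosk {Noun}.
At position 7, choosing Adj makes rule 2 impossible to satisfy; hence Det.
The remaining ambiguous positions (1, 2, 3, 4, 5, 9) are resolved jointly — only one combination satisfies every rule.
The only consistent sequence is: Noun Noun Adj Det Noun Noun Det Noun Noun Noun.
Rule-by-rule: rule 1 ✓; rule 2 ✓; rule 3 ✓; rule 4 ✓; rule 5 ✓.

Noun Noun Adj Det Noun Noun Det Noun Noun Noun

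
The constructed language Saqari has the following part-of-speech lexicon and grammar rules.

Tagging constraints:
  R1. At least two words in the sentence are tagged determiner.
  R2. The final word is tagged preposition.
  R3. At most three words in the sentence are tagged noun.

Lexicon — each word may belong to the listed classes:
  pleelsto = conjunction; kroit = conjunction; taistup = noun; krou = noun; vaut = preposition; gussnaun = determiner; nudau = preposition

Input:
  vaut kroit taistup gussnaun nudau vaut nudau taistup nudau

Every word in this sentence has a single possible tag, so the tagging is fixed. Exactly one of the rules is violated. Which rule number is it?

1

Fixed tagging: preposition conjunction noun determiner preposition preposition preposition noun preposition.
Applying the rules: R1 fails, R2 ok, R3 ok.
Only rule 1 fails.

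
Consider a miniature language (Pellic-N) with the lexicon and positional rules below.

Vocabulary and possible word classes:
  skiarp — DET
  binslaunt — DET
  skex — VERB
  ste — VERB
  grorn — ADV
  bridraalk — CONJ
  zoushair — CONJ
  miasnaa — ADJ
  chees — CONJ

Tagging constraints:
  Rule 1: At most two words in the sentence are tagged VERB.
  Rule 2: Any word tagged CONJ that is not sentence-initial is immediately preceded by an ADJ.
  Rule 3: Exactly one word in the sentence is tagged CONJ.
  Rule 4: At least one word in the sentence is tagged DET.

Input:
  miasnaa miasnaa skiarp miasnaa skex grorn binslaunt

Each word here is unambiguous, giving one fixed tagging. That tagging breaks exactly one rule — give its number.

Fixed tagging: ADJ ADJ DET ADJ VERB ADV DET.
Applying the rules: R1 holds, R2 holds, R3 violated, R4 holds.
Only rule 3 fails.

3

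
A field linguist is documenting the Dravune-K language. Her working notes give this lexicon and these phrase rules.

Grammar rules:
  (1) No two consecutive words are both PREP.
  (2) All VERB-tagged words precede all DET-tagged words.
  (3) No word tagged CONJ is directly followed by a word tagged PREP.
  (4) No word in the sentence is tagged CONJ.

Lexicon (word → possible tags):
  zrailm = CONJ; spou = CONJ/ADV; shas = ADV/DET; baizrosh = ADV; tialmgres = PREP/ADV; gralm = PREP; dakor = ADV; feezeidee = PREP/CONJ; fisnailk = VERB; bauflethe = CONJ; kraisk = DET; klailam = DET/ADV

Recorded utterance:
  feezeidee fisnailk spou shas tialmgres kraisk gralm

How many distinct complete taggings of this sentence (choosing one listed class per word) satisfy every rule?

4

Candidates per position — 1:feezeidee {PREP,CONJ}; 2:fisnailk {VERB}; 3:spou {CONJ,ADV}; 4:shas {ADV,DET}; 5:tialmgres {PREP,ADV}; 6:kraisk {DET}; 7:gralm {PREP}.
There are 16 candidate sequences in total.
The sequences that satisfy every rule: PREP VERB ADV ADV PREP DET PREP; PREP VERB ADV ADV ADV DET PREP; PREP VERB ADV DET PREP DET PREP; PREP VERB ADV DET ADV DET PREP.
Count = 4.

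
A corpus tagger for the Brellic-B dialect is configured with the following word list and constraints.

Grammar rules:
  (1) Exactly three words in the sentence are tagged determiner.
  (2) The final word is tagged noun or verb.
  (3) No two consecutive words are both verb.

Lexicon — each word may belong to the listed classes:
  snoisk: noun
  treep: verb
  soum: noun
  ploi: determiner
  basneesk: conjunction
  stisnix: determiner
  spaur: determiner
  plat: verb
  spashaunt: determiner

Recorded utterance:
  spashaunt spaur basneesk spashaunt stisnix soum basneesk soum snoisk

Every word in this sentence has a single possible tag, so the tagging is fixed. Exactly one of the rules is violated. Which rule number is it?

1

Fixed tagging: determiner determiner conjunction determiner determiner noun conjunction noun noun.
Rule check: R1 fails, R2 ok, R3 ok.
Only rule 1 fails.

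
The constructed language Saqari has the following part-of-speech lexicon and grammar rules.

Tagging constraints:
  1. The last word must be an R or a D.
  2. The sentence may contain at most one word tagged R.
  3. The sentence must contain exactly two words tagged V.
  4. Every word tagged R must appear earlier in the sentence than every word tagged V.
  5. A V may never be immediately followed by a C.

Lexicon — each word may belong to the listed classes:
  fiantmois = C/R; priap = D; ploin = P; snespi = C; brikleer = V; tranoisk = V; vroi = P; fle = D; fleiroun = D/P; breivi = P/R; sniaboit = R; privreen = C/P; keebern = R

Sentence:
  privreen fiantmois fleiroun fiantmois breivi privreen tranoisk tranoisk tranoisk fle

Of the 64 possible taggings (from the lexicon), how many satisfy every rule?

0

Candidates per position — 1:privreen {C,P}; 2:fiantmois {C,R}; 3:fleiroun {D,P}; 4:fiantmois {C,R}; 5:breivi {P,R}; 6:privreen {C,P}; 7:tranoisk {V}; 8:tranoisk {V}; 9:tranoisk {V}; 10:fle {D}.
There are 64 candidate sequences in total.
Rule 3 cannot be satisfied by any choice of tags from the lexicon.
So there is no consistent tagging.
Count = 0.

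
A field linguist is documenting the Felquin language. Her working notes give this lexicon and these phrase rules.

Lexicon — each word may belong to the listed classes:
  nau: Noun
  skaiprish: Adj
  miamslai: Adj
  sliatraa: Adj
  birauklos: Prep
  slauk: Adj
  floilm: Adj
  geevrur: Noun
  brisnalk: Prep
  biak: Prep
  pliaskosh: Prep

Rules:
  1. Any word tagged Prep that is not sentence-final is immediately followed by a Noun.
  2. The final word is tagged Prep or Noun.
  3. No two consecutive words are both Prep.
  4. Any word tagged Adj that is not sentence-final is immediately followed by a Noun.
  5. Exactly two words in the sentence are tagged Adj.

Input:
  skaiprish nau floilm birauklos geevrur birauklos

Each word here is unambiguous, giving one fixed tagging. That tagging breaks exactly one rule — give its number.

4

Fixed tagging: Adj Noun Adj Prep Noun Prep.
Applying the rules: R1 holds, R2 holds, R3 holds, R4 violated, R5 holds.
Only rule 4 fails.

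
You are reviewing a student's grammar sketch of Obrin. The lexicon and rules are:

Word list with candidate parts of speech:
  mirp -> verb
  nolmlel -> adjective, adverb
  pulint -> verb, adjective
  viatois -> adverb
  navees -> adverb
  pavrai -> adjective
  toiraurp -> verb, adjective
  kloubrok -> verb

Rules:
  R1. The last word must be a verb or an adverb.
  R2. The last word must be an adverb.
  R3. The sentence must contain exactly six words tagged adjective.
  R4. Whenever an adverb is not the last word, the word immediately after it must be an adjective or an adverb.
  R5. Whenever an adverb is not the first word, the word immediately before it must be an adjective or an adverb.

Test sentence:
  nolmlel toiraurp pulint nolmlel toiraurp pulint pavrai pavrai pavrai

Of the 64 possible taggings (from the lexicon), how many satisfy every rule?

Candidates per position — 1:nolmlel {adjective,adverb}; 2:toiraurp {verb,adjective}; 3:pulint {verb,adjective}; 4:nolmlel {adjective,adverb}; 5:toiraurp {verb,adjective}; 6:pulint {verb,adjective}; 7:pavrai {adjective}; 8:pavrai {adjective}; 9:pavrai {adjective}.
There are 64 candidate sequences in total.
Rule 1 cannot be satisfied by any choice of tags from the lexicon.
So there is no consistent tagging.
Count = 0.

0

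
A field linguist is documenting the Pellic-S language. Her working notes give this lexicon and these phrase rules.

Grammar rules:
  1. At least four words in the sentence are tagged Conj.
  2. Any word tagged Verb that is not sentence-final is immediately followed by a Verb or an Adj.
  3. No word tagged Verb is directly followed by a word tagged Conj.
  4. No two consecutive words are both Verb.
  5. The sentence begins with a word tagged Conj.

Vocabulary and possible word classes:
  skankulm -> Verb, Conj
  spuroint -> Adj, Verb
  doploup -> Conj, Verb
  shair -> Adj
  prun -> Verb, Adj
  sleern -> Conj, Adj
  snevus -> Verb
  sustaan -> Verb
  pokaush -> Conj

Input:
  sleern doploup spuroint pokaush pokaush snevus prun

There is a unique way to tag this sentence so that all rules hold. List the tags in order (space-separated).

Conj Conj Adj Conj Conj Verb Adj

Candidates per position — 1:sleern {Conj,Adj}; 2:doploup {Conj,Verb}; 3:spuroint {Adj,Verb}; 4:pokaush {Conj}; 5:pokaush {Conj}; 6:snevus {Verb}; 7:prun {Verb,Adj}.
Position 1: Adj is ruled out by rule 1; that leaves Conj.
Position 2: Verb is ruled out by rule 1; that leaves Conj.
Position 3: Verb is ruled out by rule 2; that leaves Adj.
Position 7: Verb is ruled out by rule 4; that leaves Adj.
So the tagging must be: Conj Conj Adj Conj Conj Verb Adj.
Rule-by-rule: rule 1 ✓; rule 2 ✓; rule 3 ✓; rule 4 ✓; rule 5 ✓.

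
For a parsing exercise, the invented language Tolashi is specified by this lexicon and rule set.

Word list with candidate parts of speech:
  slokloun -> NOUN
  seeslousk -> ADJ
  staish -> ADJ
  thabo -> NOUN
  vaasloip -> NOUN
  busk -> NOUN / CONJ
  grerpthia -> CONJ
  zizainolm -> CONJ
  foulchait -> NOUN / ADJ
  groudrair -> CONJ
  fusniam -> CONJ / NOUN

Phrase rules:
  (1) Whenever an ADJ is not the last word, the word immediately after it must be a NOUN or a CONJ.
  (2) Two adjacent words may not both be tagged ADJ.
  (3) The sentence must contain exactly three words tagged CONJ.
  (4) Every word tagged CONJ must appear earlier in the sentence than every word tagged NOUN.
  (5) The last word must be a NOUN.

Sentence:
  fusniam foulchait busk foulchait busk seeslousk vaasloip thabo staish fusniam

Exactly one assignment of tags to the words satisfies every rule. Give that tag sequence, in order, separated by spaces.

CONJ ADJ CONJ ADJ CONJ ADJ NOUN NOUN ADJ NOUN

Candidates per position — 1:fusniam {CONJ,NOUN}; 2:foulchait {NOUN,ADJ}; 3:busk {NOUN,CONJ}; 4:foulchait {NOUN,ADJ}; 5:busk {NOUN,CONJ}; 6:seeslousk {ADJ}; 7:vaasloip {NOUN}; 8:thabo {NOUN}; 9:staish {ADJ}; 10:fusniam {CONJ,NOUN}.
At position 10, choosing CONJ makes rule 4 impossible to satisfy; hence NOUN.
At position 1, choosing NOUN makes rule 3 impossible to satisfy; hence CONJ.
At position 3, choosing NOUN makes rule 3 impossible to satisfy; hence CONJ.
At position 5, choosing NOUN makes rule 3 impossible to satisfy; hence CONJ.
At position 2, choosing NOUN makes rule 4 impossible to satisfy; hence ADJ.
At position 4, choosing NOUN makes rule 4 impossible to satisfy; hence ADJ.
So the tagging must be: CONJ ADJ CONJ ADJ CONJ ADJ NOUN NOUN ADJ NOUN.
Check: rule 1 satisfied; rule 2 satisfied; rule 3 satisfied; rule 4 satisfied; rule 5 satisfied.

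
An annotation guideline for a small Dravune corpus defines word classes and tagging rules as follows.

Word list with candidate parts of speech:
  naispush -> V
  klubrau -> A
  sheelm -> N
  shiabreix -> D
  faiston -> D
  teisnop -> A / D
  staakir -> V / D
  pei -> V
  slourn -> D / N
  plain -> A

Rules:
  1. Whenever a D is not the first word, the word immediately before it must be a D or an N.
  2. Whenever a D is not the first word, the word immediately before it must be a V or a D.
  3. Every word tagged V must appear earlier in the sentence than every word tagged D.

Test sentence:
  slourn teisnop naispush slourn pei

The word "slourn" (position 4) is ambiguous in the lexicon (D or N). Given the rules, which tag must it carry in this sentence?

Candidates per position — 1:slourn {D,N}; 2:teisnop {A,D}; 3:naispush {V}; 4:slourn {D,N}; 5:pei {V}.
At position 1, choosing D makes rule 3 impossible to satisfy; hence N.
At position 2, choosing D makes rule 2 impossible to satisfy; hence A.
At position 4, choosing D makes rule 1 impossible to satisfy; hence N.
The only consistent sequence is: N A V N V.
Checking: rule 1 satisfied; rule 2 satisfied; rule 3 satisfied.

N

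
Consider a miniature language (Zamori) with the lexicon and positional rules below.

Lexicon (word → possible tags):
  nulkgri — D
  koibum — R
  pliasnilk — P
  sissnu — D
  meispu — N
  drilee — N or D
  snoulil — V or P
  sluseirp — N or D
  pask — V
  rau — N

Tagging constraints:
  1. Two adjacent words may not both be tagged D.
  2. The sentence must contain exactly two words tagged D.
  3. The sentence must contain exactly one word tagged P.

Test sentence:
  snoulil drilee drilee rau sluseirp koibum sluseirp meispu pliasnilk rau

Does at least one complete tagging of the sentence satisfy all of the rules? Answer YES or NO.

YES

Candidates per position — 1:snoulil {V,P}; 2:drilee {N,D}; 3:drilee {N,D}; 4:rau {N}; 5:sluseirp {N,D}; 6:koibum {R}; 7:sluseirp {N,D}; 8:meispu {N}; 9:pliasnilk {P}; 10:rau {N}.
One satisfying assignment: V D N N N R D N P N.
Check: rule 1 ✓; rule 2 ✓; rule 3 ✓.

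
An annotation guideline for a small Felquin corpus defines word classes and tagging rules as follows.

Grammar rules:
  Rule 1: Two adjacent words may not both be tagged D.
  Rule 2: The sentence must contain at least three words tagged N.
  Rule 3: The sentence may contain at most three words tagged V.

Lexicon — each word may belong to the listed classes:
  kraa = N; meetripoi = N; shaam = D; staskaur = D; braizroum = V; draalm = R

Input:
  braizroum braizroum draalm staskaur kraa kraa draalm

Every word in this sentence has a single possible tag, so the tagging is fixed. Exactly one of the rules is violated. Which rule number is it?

Fixed tagging: V V R D N N R.
Rule check: R1 pass, R2 fail, R3 pass.
Only rule 2 fails.

2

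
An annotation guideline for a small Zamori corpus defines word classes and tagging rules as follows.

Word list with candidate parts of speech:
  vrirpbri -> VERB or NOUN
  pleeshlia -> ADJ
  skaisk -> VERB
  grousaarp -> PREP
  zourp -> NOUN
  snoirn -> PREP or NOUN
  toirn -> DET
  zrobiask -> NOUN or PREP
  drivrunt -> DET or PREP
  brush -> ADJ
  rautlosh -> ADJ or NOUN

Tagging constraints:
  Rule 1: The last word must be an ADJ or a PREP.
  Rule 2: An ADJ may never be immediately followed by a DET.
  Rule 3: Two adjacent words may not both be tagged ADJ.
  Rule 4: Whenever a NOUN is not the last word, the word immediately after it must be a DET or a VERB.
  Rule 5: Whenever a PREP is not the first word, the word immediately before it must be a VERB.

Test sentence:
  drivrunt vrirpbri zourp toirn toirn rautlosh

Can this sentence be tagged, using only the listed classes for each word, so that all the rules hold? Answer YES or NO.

YES

Candidates per position — 1:drivrunt {DET,PREP}; 2:vrirpbri {VERB,NOUN}; 3:zourp {NOUN}; 4:toirn {DET}; 5:toirn {DET}; 6:rautlosh {ADJ,NOUN}.
One satisfying assignment: PREP VERB NOUN DET DET ADJ.
Rule-by-rule: rule 1 satisfied; rule 2 satisfied; rule 3 satisfied; rule 4 satisfied; rule 5 satisfied.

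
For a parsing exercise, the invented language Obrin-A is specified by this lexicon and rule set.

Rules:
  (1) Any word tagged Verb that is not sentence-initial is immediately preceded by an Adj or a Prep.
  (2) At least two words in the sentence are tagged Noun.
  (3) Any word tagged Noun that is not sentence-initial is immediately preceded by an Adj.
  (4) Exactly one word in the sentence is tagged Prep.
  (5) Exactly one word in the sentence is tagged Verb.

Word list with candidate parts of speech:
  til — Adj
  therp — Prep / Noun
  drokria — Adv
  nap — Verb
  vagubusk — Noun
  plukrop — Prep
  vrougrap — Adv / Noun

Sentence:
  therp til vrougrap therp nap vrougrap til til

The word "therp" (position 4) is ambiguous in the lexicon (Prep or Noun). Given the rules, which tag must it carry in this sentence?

Prep

Candidates per position — 1:therp {Prep,Noun}; 2:til {Adj}; 3:vrougrap {Adv,Noun}; 4:therp {Prep,Noun}; 5:nap {Verb}; 6:vrougrap {Adv,Noun}; 7:til {Adj}; 8:til {Adj}.
Position 4: tagging it Noun would leave rule 1 unsatisfiable, so it must be Prep.
Position 6: tagging it Noun would leave rule 3 unsatisfiable, so it must be Adv.
Position 1: tagging it Prep would leave rule 2 unsatisfiable, so it must be Noun.
Position 3: tagging it Adv would leave rule 2 unsatisfiable, so it must be Noun.
The only consistent sequence is: Noun Adj Noun Prep Verb Adv Adj Adj.
Check: rule 1 satisfied; rule 2 satisfied; rule 3 satisfied; rule 4 satisfied; rule 5 satisfied.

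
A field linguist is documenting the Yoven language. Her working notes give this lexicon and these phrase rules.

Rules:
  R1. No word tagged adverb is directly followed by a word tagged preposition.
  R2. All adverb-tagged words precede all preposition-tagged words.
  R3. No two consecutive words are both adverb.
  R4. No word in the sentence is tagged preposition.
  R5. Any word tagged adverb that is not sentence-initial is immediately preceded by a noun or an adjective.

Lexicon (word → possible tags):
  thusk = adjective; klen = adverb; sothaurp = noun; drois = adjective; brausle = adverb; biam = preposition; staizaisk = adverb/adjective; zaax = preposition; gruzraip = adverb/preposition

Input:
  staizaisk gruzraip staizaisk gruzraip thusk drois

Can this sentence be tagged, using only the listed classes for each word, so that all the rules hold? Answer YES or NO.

Candidates per position — 1:staizaisk {adverb,adjective}; 2:gruzraip {adverb,preposition}; 3:staizaisk {adverb,adjective}; 4:gruzraip {adverb,preposition}; 5:thusk {adjective}; 6:drois {adjective}.
One satisfying assignment: adjective adverb adjective adverb adjective adjective.
Rule-by-rule: rule 1 ✓; rule 2 ✓; rule 3 ✓; rule 4 ✓; rule 5 ✓.

YES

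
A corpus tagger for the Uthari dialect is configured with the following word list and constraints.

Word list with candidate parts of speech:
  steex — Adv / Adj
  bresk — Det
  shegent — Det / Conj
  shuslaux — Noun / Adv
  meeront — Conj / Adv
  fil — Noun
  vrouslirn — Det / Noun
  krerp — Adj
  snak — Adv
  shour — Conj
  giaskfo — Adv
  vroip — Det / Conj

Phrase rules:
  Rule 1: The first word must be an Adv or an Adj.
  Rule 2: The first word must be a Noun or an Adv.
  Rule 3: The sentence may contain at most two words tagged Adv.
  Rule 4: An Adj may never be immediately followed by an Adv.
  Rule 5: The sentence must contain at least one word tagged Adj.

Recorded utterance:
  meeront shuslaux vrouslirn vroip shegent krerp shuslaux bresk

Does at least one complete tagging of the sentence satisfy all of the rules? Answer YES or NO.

YES

Candidates per position — 1:meeront {Conj,Adv}; 2:shuslaux {Noun,Adv}; 3:vrouslirn {Det,Noun}; 4:vroip {Det,Conj}; 5:shegent {Det,Conj}; 6:krerp {Adj}; 7:shuslaux {Noun,Adv}; 8:bresk {Det}.
One satisfying assignment: Adv Noun Det Conj Det Adj Noun Det.
Rule-by-rule: rule 1 satisfied; rule 2 satisfied; rule 3 satisfied; rule 4 satisfied; rule 5 satisfied.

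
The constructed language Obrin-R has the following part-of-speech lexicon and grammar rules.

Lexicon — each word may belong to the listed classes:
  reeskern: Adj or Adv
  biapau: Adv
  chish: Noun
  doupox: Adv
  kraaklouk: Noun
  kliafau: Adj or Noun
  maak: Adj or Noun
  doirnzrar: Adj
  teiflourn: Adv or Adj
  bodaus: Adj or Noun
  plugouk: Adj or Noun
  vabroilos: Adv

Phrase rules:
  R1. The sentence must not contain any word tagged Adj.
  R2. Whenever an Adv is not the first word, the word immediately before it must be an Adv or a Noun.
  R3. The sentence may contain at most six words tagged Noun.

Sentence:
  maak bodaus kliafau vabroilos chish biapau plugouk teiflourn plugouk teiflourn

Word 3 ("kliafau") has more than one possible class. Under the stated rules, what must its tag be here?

Candidates per position — 1:maak {Adj,Noun}; 2:bodaus {Adj,Noun}; 3:kliafau {Adj,Noun}; 4:vabroilos {Adv}; 5:chish {Noun}; 6:biapau {Adv}; 7:plugouk {Adj,Noun}; 8:teiflourn {Adv,Adj}; 9:plugouk {Adj,Noun}; 10:teiflourn {Adv,Adj}.
At position 1, choosing Adj makes rule 1 impossible to satisfy; hence Noun.
At position 2, choosing Adj makes rule 1 impossible to satisfy; hence Noun.
At position 3, choosing Adj makes rule 1 impossible to satisfy; hence Noun.
At position 7, choosing Adj makes rule 1 impossible to satisfy; hence Noun.
At position 8, choosing Adj makes rule 1 impossible to satisfy; hence Adv.
At position 9, choosing Adj makes rule 1 impossible to satisfy; hence Noun.
At position 10, choosing Adj makes rule 1 impossible to satisfy; hence Adv.
So the tagging must be: Noun Noun Noun Adv Noun Adv Noun Adv Noun Adv.
Check: rule 1 satisfied; rule 2 satisfied; rule 3 satisfied.

Noun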